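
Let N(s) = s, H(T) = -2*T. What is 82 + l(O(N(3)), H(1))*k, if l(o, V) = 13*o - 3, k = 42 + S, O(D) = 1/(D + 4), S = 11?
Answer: 150/7 ≈ 21.429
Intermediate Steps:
O(D) = 1/(4 + D)
k = 53 (k = 42 + 11 = 53)
l(o, V) = -3 + 13*o
82 + l(O(N(3)), H(1))*k = 82 + (-3 + 13/(4 + 3))*53 = 82 + (-3 + 13/7)*53 = 82 - 8/7*53 = 82 - 424/7 = 150/7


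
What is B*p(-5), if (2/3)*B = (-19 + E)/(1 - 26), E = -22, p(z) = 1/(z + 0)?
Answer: -123/250 ≈ -0.49200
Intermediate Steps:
p(z) = 1/z
B = 123/50 (B = 3*((-19 - 22)/(1 - 26))/2 = 3*(-41/(-25))/2 = 3*(-1/25*(-41))/2 = (3/2)*(41/25) = 123/50 ≈ 2.4600)
B*p(-5) = (123/50)/(-5) = (123/50)*(-⅕) = -123/250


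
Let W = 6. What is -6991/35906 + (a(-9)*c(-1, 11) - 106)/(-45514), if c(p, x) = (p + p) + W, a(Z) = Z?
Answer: -156544861/817112842 ≈ -0.19158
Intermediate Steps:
c(p, x) = 6 + 2*p (c(p, x) = (p + p) + 6 = 2*p + 6 = 6 + 2*p)
-6991/35906 + (a(-9)*c(-1, 11) - 106)/(-45514) = -6991/35906 + (-9*(6 + 2*(-1)) - 106)/(-45514) = -6991*1/35906 + (-9*(6 - 2) - 106)*(-1/45514) = -6991/35906 + (-9*4 - 106)*(-1/45514) = -6991/35906 + (-36 - 106)*(-1/45514) = -6991/35906 - 142*(-1/45514) = -6991/35906 + 71/22757 = -156544861/817112842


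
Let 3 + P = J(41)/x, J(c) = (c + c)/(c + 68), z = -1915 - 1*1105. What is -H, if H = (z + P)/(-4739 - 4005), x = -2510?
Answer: -206765663/598067740 ≈ -0.34572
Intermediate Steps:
z = -3020 (z = -1915 - 1105 = -3020)
J(c) = 2*c/(68 + c) (J(c) = (2*c)/(68 + c) = 2*c/(68 + c))
P = -410426/136795 (P = -3 + (2*41/(68 + 41))/(-2510) = -3 + (2*41/109)*(-1/2510) = -3 + (2*41*(1/109))*(-1/2510) = -3 + (82/109)*(-1/2510) = -3 - 41/136795 = -410426/136795 ≈ -3.0003)
H = 206765663/598067740 (H = (-3020 - 410426/136795)/(-4739 - 4005) = -413531326/136795/(-8744) = -413531326/136795*(-1/8744) = 206765663/598067740 ≈ 0.34572)
-H = -1*206765663/598067740 = -206765663/598067740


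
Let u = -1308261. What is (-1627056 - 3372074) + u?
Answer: -6307391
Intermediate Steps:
(-1627056 - 3372074) + u = (-1627056 - 3372074) - 1308261 = -4999130 - 1308261 = -6307391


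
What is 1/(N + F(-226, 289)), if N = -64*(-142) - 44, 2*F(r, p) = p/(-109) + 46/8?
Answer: 872/7887719 ≈ 0.00011055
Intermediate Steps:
F(r, p) = 23/8 - p/218 (F(r, p) = (p/(-109) + 46/8)/2 = (p*(-1/109) + 46*(⅛))/2 = (-p/109 + 23/4)/2 = (23/4 - p/109)/2 = 23/8 - p/218)
N = 9044 (N = 9088 - 44 = 9044)
1/(N + F(-226, 289)) = 1/(9044 + (23/8 - 1/218*289)) = 1/(9044 + (23/8 - 289/218)) = 1/(9044 + 1351/872) = 1/(7887719/872) = 872/7887719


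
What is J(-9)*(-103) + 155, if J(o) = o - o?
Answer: 155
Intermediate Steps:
J(o) = 0
J(-9)*(-103) + 155 = 0*(-103) + 155 = 0 + 155 = 155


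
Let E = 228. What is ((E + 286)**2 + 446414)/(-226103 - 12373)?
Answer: -118435/39746 ≈ -2.9798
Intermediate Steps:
((E + 286)**2 + 446414)/(-226103 - 12373) = ((228 + 286)**2 + 446414)/(-226103 - 12373) = (514**2 + 446414)/(-238476) = (264196 + 446414)*(-1/238476) = 710610*(-1/238476) = -118435/39746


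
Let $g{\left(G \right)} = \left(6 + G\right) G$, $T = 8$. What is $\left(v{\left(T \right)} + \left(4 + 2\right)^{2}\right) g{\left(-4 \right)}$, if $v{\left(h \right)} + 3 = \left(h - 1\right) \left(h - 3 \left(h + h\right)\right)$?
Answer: $1976$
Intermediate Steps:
$v{\left(h \right)} = -3 - 5 h \left(-1 + h\right)$ ($v{\left(h \right)} = -3 + \left(h - 1\right) \left(h - 3 \left(h + h\right)\right) = -3 + \left(-1 + h\right) \left(h - 3 \cdot 2 h\right) = -3 + \left(-1 + h\right) \left(h - 6 h\right) = -3 + \left(-1 + h\right) \left(- 5 h\right) = -3 - 5 h \left(-1 + h\right)$)
$g{\left(G \right)} = G \left(6 + G\right)$
$\left(v{\left(T \right)} + \left(4 + 2\right)^{2}\right) g{\left(-4 \right)} = \left(\left(-3 - 5 \cdot 8^{2} + 5 \cdot 8\right) + \left(4 + 2\right)^{2}\right) \left(- 4 \left(6 - 4\right)\right) = \left(\left(-3 - 320 + 40\right) + 6^{2}\right) \left(\left(-4\right) 2\right) = \left(\left(-3 - 320 + 40\right) + 36\right) \left(-8\right) = \left(-283 + 36\right) \left(-8\right) = \left(-247\right) \left(-8\right) = 1976$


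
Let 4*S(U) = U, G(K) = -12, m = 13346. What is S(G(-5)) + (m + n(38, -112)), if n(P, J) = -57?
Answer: 13286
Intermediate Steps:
S(U) = U/4
S(G(-5)) + (m + n(38, -112)) = (1/4)*(-12) + (13346 - 57) = -3 + 13289 = 13286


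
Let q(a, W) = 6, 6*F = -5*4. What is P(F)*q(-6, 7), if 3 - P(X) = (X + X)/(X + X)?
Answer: 12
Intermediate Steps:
F = -10/3 (F = (-5*4)/6 = (1/6)*(-20) = -10/3 ≈ -3.3333)
P(X) = 2 (P(X) = 3 - (X + X)/(X + X) = 3 - 2*X/(2*X) = 3 - 2*X*1/(2*X) = 3 - 1*1 = 3 - 1 = 2)
P(F)*q(-6, 7) = 2*6 = 12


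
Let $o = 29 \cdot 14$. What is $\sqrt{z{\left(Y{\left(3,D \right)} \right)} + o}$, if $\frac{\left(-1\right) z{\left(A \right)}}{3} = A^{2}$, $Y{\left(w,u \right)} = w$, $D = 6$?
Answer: $\sqrt{379} \approx 19.468$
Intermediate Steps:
$o = 406$
$z{\left(A \right)} = - 3 A^{2}$
$\sqrt{z{\left(Y{\left(3,D \right)} \right)} + o} = \sqrt{- 3 \cdot 3^{2} + 406} = \sqrt{\left(-3\right) 9 + 406} = \sqrt{-27 + 406} = \sqrt{379}$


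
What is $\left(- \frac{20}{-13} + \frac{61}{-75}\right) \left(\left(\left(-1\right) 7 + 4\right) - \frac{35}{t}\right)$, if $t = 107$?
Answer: $- \frac{251692}{104325} \approx -2.4126$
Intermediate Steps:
$\left(- \frac{20}{-13} + \frac{61}{-75}\right) \left(\left(\left(-1\right) 7 + 4\right) - \frac{35}{t}\right) = \left(- \frac{20}{-13} + \frac{61}{-75}\right) \left(\left(\left(-1\right) 7 + 4\right) - \frac{35}{107}\right) = \left(\left(-20\right) \left(- \frac{1}{13}\right) + 61 \left(- \frac{1}{75}\right)\right) \left(\left(-7 + 4\right) - \frac{35}{107}\right) = \left(\frac{20}{13} - \frac{61}{75}\right) \left(-3 - \frac{35}{107}\right) = \frac{707}{975} \left(- \frac{356}{107}\right) = - \frac{251692}{104325}$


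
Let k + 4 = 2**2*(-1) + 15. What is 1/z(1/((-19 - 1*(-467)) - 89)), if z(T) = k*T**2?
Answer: 128881/7 ≈ 18412.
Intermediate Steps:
k = 7 (k = -4 + (2**2*(-1) + 15) = -4 + (4*(-1) + 15) = -4 + (-4 + 15) = -4 + 11 = 7)
z(T) = 7*T**2
1/z(1/((-19 - 1*(-467)) - 89)) = 1/(7*(1/((-19 - 1*(-467)) - 89))**2) = 1/(7*(1/((-19 + 467) - 89))**2) = 1/(7*(1/(448 - 89))**2) = 1/(7*(1/359)**2) = 1/(7*(1/128881)) = 1/(7/128881) = 128881/7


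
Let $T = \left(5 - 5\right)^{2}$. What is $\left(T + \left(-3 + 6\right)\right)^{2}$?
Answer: $9$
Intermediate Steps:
$T = 0$ ($T = 0^{2} = 0$)
$\left(T + \left(-3 + 6\right)\right)^{2} = \left(0 + \left(-3 + 6\right)\right)^{2} = \left(0 + 3\right)^{2} = 3^{2} = 9$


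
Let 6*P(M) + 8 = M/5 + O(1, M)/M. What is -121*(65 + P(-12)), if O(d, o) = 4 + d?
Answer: -2752871/360 ≈ -7646.9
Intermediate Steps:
P(M) = -4/3 + M/30 + 5/(6*M) (P(M) = -4/3 + (M/5 + (4 + 1)/M)/6 = -4/3 + (M*(⅕) + 5/M)/6 = -4/3 + (M/5 + 5/M)/6 = -4/3 + (5/M + M/5)/6 = -4/3 + (M/30 + 5/(6*M)) = -4/3 + M/30 + 5/(6*M))
-121*(65 + P(-12)) = -121*(65 + (1/30)*(25 - 12*(-40 - 12))/(-12)) = -121*(65 + (1/30)*(-1/12)*(25 - 12*(-52))) = -121*(65 + (1/30)*(-1/12)*(25 + 624)) = -121*(65 + (1/30)*(-1/12)*649) = -121*(65 - 649/360) = -121*22751/360 = -2752871/360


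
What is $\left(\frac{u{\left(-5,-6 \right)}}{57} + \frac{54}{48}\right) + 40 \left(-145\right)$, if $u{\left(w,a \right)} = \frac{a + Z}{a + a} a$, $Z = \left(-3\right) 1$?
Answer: $- \frac{881441}{152} \approx -5799.0$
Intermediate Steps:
$Z = -3$
$u{\left(w,a \right)} = - \frac{3}{2} + \frac{a}{2}$ ($u{\left(w,a \right)} = \frac{a - 3}{a + a} a = \frac{-3 + a}{2 a} a = - \frac{3}{2} + \frac{a}{2}$)
$\left(\frac{u{\left(-5,-6 \right)}}{57} + \frac{54}{48}\right) + 40 \left(-145\right) = \left(\frac{- \frac{3}{2} + \frac{1}{2} \left(-6\right)}{57} + \frac{54}{48}\right) + 40 \left(-145\right) = \left(\left(- \frac{3}{2} - 3\right) \frac{1}{57} + 54 \cdot \frac{1}{48}\right) - 5800 = \left(\left(- \frac{9}{2}\right) \frac{1}{57} + \frac{9}{8}\right) - 5800 = \left(- \frac{3}{38} + \frac{9}{8}\right) - 5800 = \frac{159}{152} - 5800 = - \frac{881441}{152}$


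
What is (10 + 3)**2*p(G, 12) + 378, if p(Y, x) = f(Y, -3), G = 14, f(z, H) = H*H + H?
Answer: 1392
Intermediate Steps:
f(z, H) = H + H**2 (f(z, H) = H**2 + H = H + H**2)
p(Y, x) = 6 (p(Y, x) = -3*(1 - 3) = -3*(-2) = 6)
(10 + 3)**2*p(G, 12) + 378 = (10 + 3)**2*6 + 378 = 13**2*6 + 378 = 169*6 + 378 = 1014 + 378 = 1392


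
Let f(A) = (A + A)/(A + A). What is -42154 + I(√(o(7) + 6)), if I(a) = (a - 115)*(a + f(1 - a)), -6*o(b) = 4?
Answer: -126791/3 - 152*√3 ≈ -42527.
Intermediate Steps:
o(b) = -⅔ (o(b) = -⅙*4 = -⅔)
f(A) = 1 (f(A) = (2*A)/((2*A)) = (2*A)*(1/(2*A)) = 1)
I(a) = (1 + a)*(-115 + a) (I(a) = (a - 115)*(a + 1) = (-115 + a)*(1 + a) = (1 + a)*(-115 + a))
-42154 + I(√(o(7) + 6)) = -42154 + (-115 + (√(-⅔ + 6))² - 114*√(-⅔ + 6)) = -42154 + (-115 + (√(16/3))² - 152*√3) = -42154 + (-115 + (4*√3/3)² - 152*√3) = -42154 + (-115 + 16/3 - 152*√3) = -42154 + (-329/3 - 152*√3) = -126791/3 - 152*√3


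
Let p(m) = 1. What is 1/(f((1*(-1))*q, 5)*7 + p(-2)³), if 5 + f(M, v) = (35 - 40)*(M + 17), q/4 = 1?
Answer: -1/489 ≈ -0.0020450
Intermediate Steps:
q = 4 (q = 4*1 = 4)
f(M, v) = -90 - 5*M (f(M, v) = -5 + (35 - 40)*(M + 17) = -5 - 5*(17 + M) = -5 + (-85 - 5*M) = -90 - 5*M)
1/(f((1*(-1))*q, 5)*7 + p(-2)³) = 1/((-90 - 5*1*(-1)*4)*7 + 1³) = 1/((-90 - (-5)*4)*7 + 1) = 1/((-90 - 5*(-4))*7 + 1) = 1/((-90 + 20)*7 + 1) = 1/(-70*7 + 1) = 1/(-490 + 1) = 1/(-489) = -1/489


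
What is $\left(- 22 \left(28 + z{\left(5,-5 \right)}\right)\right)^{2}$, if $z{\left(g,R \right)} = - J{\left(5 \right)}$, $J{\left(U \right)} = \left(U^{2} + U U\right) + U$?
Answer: $352836$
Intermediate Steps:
$J{\left(U \right)} = U + 2 U^{2}$ ($J{\left(U \right)} = \left(U^{2} + U^{2}\right) + U = 2 U^{2} + U = U + 2 U^{2}$)
$z{\left(g,R \right)} = -55$ ($z{\left(g,R \right)} = - 5 \left(1 + 2 \cdot 5\right) = - 5 \left(1 + 10\right) = - 5 \cdot 11 = \left(-1\right) 55 = -55$)
$\left(- 22 \left(28 + z{\left(5,-5 \right)}\right)\right)^{2} = \left(- 22 \left(28 - 55\right)\right)^{2} = \left(\left(-22\right) \left(-27\right)\right)^{2} = 594^{2} = 352836$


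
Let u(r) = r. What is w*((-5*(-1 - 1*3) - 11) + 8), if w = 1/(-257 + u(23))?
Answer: -17/234 ≈ -0.072650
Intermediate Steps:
w = -1/234 (w = 1/(-257 + 23) = 1/(-234) = -1/234 ≈ -0.0042735)
w*((-5*(-1 - 1*3) - 11) + 8) = -((-5*(-1 - 1*3) - 11) + 8)/234 = -((-5*(-1 - 3) - 11) + 8)/234 = -((-5*(-4) - 11) + 8)/234 = -((20 - 11) + 8)/234 = -(9 + 8)/234 = -1/234*17 = -17/234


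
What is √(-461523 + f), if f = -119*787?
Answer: 2*I*√138794 ≈ 745.1*I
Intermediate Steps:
f = -93653
√(-461523 + f) = √(-461523 - 93653) = √(-555176) = 2*I*√138794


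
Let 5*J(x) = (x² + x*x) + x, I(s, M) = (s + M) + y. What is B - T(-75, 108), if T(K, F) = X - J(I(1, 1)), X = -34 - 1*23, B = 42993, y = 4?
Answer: 215328/5 ≈ 43066.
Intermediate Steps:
I(s, M) = 4 + M + s (I(s, M) = (s + M) + 4 = (M + s) + 4 = 4 + M + s)
X = -57 (X = -34 - 23 = -57)
J(x) = x/5 + 2*x²/5 (J(x) = ((x² + x*x) + x)/5 = ((x² + x²) + x)/5 = (2*x² + x)/5 = (x + 2*x²)/5 = x/5 + 2*x²/5)
T(K, F) = -363/5 (T(K, F) = -57 - (4 + 1 + 1)*(1 + 2*(4 + 1 + 1))/5 = -57 - 6*(1 + 2*6)/5 = -57 - 6*(1 + 12)/5 = -57 - 6*13/5 = -57 - 1*78/5 = -57 - 78/5 = -363/5)
B - T(-75, 108) = 42993 - 1*(-363/5) = 42993 + 363/5 = 215328/5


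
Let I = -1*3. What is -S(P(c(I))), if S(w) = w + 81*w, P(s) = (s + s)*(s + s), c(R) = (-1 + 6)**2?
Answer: -205000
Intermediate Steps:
I = -3
c(R) = 25 (c(R) = 5**2 = 25)
P(s) = 4*s**2 (P(s) = (2*s)*(2*s) = 4*s**2)
S(w) = 82*w
-S(P(c(I))) = -82*4*25**2 = -82*4*625 = -82*2500 = -1*205000 = -205000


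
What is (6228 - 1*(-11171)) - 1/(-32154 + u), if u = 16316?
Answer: 275565363/15838 ≈ 17399.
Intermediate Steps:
(6228 - 1*(-11171)) - 1/(-32154 + u) = (6228 - 1*(-11171)) - 1/(-32154 + 16316) = (6228 + 11171) - 1/(-15838) = 17399 - 1*(-1/15838) = 17399 + 1/15838 = 275565363/15838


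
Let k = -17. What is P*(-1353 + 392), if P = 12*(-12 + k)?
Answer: 334428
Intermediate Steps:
P = -348 (P = 12*(-12 - 17) = 12*(-29) = -348)
P*(-1353 + 392) = -348*(-1353 + 392) = -348*(-961) = 334428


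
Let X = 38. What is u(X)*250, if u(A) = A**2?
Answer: 361000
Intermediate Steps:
u(X)*250 = 38**2*250 = 1444*250 = 361000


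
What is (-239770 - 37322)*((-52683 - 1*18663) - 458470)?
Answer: 146807775072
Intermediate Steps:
(-239770 - 37322)*((-52683 - 1*18663) - 458470) = -277092*((-52683 - 18663) - 458470) = -277092*(-71346 - 458470) = -277092*(-529816) = 146807775072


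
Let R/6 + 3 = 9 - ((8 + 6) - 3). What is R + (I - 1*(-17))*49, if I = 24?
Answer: 1979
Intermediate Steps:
R = -30 (R = -18 + 6*(9 - ((8 + 6) - 3)) = -18 + 6*(9 - (14 - 3)) = -18 + 6*(9 - 1*11) = -18 + 6*(9 - 11) = -18 + 6*(-2) = -18 - 12 = -30)
R + (I - 1*(-17))*49 = -30 + (24 - 1*(-17))*49 = -30 + (24 + 17)*49 = -30 + 41*49 = -30 + 2009 = 1979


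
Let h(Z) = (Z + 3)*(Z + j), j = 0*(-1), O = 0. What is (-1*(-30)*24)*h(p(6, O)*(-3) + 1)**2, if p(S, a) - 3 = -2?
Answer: 2880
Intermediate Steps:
p(S, a) = 1 (p(S, a) = 3 - 2 = 1)
j = 0
h(Z) = Z*(3 + Z) (h(Z) = (Z + 3)*(Z + 0) = (3 + Z)*Z = Z*(3 + Z))
(-1*(-30)*24)*h(p(6, O)*(-3) + 1)**2 = (-1*(-30)*24)*((1*(-3) + 1)*(3 + (1*(-3) + 1)))**2 = (30*24)*((-3 + 1)*(3 + (-3 + 1)))**2 = 720*(-2*(3 - 2))**2 = 720*(-2*1)**2 = 720*(-2)**2 = 720*4 = 2880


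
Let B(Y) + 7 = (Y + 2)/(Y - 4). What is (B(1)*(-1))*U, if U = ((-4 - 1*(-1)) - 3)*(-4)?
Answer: 192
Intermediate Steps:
U = 24 (U = ((-4 + 1) - 3)*(-4) = (-3 - 3)*(-4) = -6*(-4) = 24)
B(Y) = -7 + (2 + Y)/(-4 + Y) (B(Y) = -7 + (Y + 2)/(Y - 4) = -7 + (2 + Y)/(-4 + Y))
(B(1)*(-1))*U = ((6*(5 - 1*1)/(-4 + 1))*(-1))*24 = ((6*(5 - 1)/(-3))*(-1))*24 = ((6*(-1/3)*4)*(-1))*24 = -8*(-1)*24 = 8*24 = 192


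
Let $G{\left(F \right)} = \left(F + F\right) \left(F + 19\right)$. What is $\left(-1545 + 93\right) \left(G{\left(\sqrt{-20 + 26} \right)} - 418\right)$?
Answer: $589512 - 55176 \sqrt{6} \approx 4.5436 \cdot 10^{5}$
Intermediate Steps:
$G{\left(F \right)} = 2 F \left(19 + F\right)$
$\left(-1545 + 93\right) \left(G{\left(\sqrt{-20 + 26} \right)} - 418\right) = \left(-1545 + 93\right) \left(2 \sqrt{-20 + 26} \left(19 + \sqrt{-20 + 26}\right) - 418\right) = - 1452 \left(2 \sqrt{6} \left(19 + \sqrt{6}\right) - 418\right) = - 1452 \left(-418 + 2 \sqrt{6} \left(19 + \sqrt{6}\right)\right) = 606936 - 2904 \sqrt{6} \left(19 + \sqrt{6}\right)$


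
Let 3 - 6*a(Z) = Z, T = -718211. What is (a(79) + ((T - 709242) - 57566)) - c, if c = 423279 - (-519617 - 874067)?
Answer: -9905984/3 ≈ -3.3020e+6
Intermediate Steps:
a(Z) = ½ - Z/6
c = 1816963 (c = 423279 - 1*(-1393684) = 423279 + 1393684 = 1816963)
(a(79) + ((T - 709242) - 57566)) - c = ((½ - ⅙*79) + ((-718211 - 709242) - 57566)) - 1*1816963 = ((½ - 79/6) + (-1427453 - 57566)) - 1816963 = (-38/3 - 1485019) - 1816963 = -4455095/3 - 1816963 = -9905984/3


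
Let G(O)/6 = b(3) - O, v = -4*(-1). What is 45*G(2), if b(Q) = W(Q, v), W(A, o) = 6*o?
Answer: 5940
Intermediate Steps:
v = 4
b(Q) = 24 (b(Q) = 6*4 = 24)
G(O) = 144 - 6*O (G(O) = 6*(24 - O) = 144 - 6*O)
45*G(2) = 45*(144 - 6*2) = 45*(144 - 12) = 45*132 = 5940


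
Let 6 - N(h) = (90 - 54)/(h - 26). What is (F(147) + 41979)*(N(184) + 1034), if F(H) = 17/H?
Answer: 506892532060/11613 ≈ 4.3649e+7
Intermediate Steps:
N(h) = 6 - 36/(-26 + h) (N(h) = 6 - (90 - 54)/(h - 26) = 6 - 36/(-26 + h))
(F(147) + 41979)*(N(184) + 1034) = (17/147 + 41979)*(6*(-32 + 184)/(-26 + 184) + 1034) = (17*(1/147) + 41979)*(6*152/158 + 1034) = (17/147 + 41979)*(6*(1/158)*152 + 1034) = 6170930*(456/79 + 1034)/147 = (6170930/147)*(82142/79) = 506892532060/11613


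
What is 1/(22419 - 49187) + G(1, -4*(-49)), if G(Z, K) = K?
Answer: 5246527/26768 ≈ 196.00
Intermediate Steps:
1/(22419 - 49187) + G(1, -4*(-49)) = 1/(22419 - 49187) - 4*(-49) = 1/(-26768) + 196 = -1/26768 + 196 = 5246527/26768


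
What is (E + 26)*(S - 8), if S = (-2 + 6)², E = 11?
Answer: 296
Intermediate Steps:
S = 16 (S = 4² = 16)
(E + 26)*(S - 8) = (11 + 26)*(16 - 8) = 37*8 = 296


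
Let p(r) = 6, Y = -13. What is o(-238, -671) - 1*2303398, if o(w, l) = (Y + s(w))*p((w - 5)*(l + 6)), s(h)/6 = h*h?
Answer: -264292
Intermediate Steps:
s(h) = 6*h² (s(h) = 6*(h*h) = 6*h²)
o(w, l) = -78 + 36*w² (o(w, l) = (-13 + 6*w²)*6 = -78 + 36*w²)
o(-238, -671) - 1*2303398 = (-78 + 36*(-238)²) - 1*2303398 = (-78 + 36*56644) - 2303398 = (-78 + 2039184) - 2303398 = 2039106 - 2303398 = -264292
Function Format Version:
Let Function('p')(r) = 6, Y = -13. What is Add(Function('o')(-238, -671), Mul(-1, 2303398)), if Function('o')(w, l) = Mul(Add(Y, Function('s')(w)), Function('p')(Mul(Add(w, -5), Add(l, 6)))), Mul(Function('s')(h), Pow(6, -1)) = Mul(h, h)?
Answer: -264292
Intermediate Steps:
Function('s')(h) = Mul(6, Pow(h, 2)) (Function('s')(h) = Mul(6, Mul(h, h)) = Mul(6, Pow(h, 2)))
Function('o')(w, l) = Add(-78, Mul(36, Pow(w, 2))) (Function('o')(w, l) = Mul(Add(-13, Mul(6, Pow(w, 2))), 6) = Add(-78, Mul(36, Pow(w, 2))))
Add(Function('o')(-238, -671), Mul(-1, 2303398)) = Add(Add(-78, Mul(36, Pow(-238, 2))), Mul(-1, 2303398)) = Add(Add(-78, Mul(36, 56644)), -2303398) = Add(Add(-78, 2039184), -2303398) = Add(2039106, -2303398) = -264292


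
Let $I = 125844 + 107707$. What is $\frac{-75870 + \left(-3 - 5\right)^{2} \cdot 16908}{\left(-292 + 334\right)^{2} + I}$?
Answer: $\frac{1006242}{235315} \approx 4.2761$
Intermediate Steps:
$I = 233551$
$\frac{-75870 + \left(-3 - 5\right)^{2} \cdot 16908}{\left(-292 + 334\right)^{2} + I} = \frac{-75870 + \left(-3 - 5\right)^{2} \cdot 16908}{\left(-292 + 334\right)^{2} + 233551} = \frac{-75870 + \left(-8\right)^{2} \cdot 16908}{42^{2} + 233551} = \frac{-75870 + 64 \cdot 16908}{1764 + 233551} = \frac{-75870 + 1082112}{235315} = 1006242 \cdot \frac{1}{235315} = \frac{1006242}{235315}$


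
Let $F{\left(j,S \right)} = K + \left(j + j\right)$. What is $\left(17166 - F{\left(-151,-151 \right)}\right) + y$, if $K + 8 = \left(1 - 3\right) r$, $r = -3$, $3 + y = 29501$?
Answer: $46968$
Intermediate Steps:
$y = 29498$ ($y = -3 + 29501 = 29498$)
$K = -2$ ($K = -8 + \left(1 - 3\right) \left(-3\right) = -8 - -6 = -8 + 6 = -2$)
$F{\left(j,S \right)} = -2 + 2 j$ ($F{\left(j,S \right)} = -2 + \left(j + j\right) = -2 + 2 j$)
$\left(17166 - F{\left(-151,-151 \right)}\right) + y = \left(17166 - \left(-2 + 2 \left(-151\right)\right)\right) + 29498 = \left(17166 - \left(-2 - 302\right)\right) + 29498 = \left(17166 - -304\right) + 29498 = \left(17166 + 304\right) + 29498 = 17470 + 29498 = 46968$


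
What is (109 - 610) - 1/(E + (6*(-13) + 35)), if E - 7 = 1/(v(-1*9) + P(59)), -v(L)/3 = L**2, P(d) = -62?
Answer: -5501176/10981 ≈ -500.97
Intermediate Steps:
v(L) = -3*L**2
E = 2134/305 (E = 7 + 1/(-3*(-1*9)**2 - 62) = 7 + 1/(-3*(-9)**2 - 62) = 7 + 1/(-3*81 - 62) = 7 + 1/(-243 - 62) = 7 + 1/(-305) = 7 - 1/305 = 2134/305 ≈ 6.9967)
(109 - 610) - 1/(E + (6*(-13) + 35)) = (109 - 610) - 1/(2134/305 + (6*(-13) + 35)) = -501 - 1/(2134/305 + (-78 + 35)) = -501 - 1/(2134/305 - 43) = -501 - 1/(-10981/305) = -501 - 1*(-305/10981) = -501 + 305/10981 = -5501176/10981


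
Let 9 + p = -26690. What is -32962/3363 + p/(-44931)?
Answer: -154580765/16789217 ≈ -9.2071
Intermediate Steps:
p = -26699 (p = -9 - 26690 = -26699)
-32962/3363 + p/(-44931) = -32962/3363 - 26699/(-44931) = -32962*1/3363 - 26699*(-1/44931) = -32962/3363 + 26699/44931 = -154580765/16789217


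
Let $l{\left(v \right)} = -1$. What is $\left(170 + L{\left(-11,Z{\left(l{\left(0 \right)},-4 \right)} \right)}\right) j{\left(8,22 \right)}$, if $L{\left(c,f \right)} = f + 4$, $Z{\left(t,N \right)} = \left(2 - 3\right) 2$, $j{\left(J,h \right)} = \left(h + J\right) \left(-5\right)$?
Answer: $-25800$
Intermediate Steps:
$j{\left(J,h \right)} = - 5 J - 5 h$ ($j{\left(J,h \right)} = \left(J + h\right) \left(-5\right) = - 5 J - 5 h$)
$Z{\left(t,N \right)} = -2$ ($Z{\left(t,N \right)} = \left(-1\right) 2 = -2$)
$L{\left(c,f \right)} = 4 + f$
$\left(170 + L{\left(-11,Z{\left(l{\left(0 \right)},-4 \right)} \right)}\right) j{\left(8,22 \right)} = \left(170 + \left(4 - 2\right)\right) \left(\left(-5\right) 8 - 110\right) = \left(170 + 2\right) \left(-40 - 110\right) = 172 \left(-150\right) = -25800$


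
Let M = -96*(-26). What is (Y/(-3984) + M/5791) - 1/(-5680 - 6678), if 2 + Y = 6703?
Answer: -178323221761/142557834576 ≈ -1.2509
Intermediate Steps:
Y = 6701 (Y = -2 + 6703 = 6701)
M = 2496
(Y/(-3984) + M/5791) - 1/(-5680 - 6678) = (6701/(-3984) + 2496/5791) - 1/(-5680 - 6678) = (6701*(-1/3984) + 2496*(1/5791)) - 1/(-12358) = (-6701/3984 + 2496/5791) - 1*(-1/12358) = -28861427/23071344 + 1/12358 = -178323221761/142557834576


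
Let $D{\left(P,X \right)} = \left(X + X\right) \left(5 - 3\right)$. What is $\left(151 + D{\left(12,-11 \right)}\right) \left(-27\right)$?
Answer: $-2889$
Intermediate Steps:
$D{\left(P,X \right)} = 4 X$ ($D{\left(P,X \right)} = 2 X 2 = 4 X$)
$\left(151 + D{\left(12,-11 \right)}\right) \left(-27\right) = \left(151 + 4 \left(-11\right)\right) \left(-27\right) = \left(151 - 44\right) \left(-27\right) = 107 \left(-27\right) = -2889$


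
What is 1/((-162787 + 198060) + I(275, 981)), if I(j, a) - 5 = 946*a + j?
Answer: 1/963579 ≈ 1.0378e-6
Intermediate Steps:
I(j, a) = 5 + j + 946*a (I(j, a) = 5 + (946*a + j) = 5 + (j + 946*a) = 5 + j + 946*a)
1/((-162787 + 198060) + I(275, 981)) = 1/((-162787 + 198060) + (5 + 275 + 946*981)) = 1/(35273 + (5 + 275 + 928026)) = 1/(35273 + 928306) = 1/963579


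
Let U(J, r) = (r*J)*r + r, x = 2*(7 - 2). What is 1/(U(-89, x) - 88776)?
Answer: -1/97666 ≈ -1.0239e-5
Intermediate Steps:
x = 10 (x = 2*5 = 10)
U(J, r) = r + J*r² (U(J, r) = (J*r)*r + r = J*r² + r = r + J*r²)
1/(U(-89, x) - 88776) = 1/(10*(1 - 89*10) - 88776) = 1/(10*(1 - 890) - 88776) = 1/(10*(-889) - 88776) = 1/(-8890 - 88776) = 1/(-97666) = -1/97666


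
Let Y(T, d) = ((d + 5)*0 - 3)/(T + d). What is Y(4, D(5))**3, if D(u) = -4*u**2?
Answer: 1/32768 ≈ 3.0518e-5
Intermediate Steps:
Y(T, d) = -3/(T + d) (Y(T, d) = ((5 + d)*0 - 3)/(T + d) = (0 - 3)/(T + d) = -3/(T + d))
Y(4, D(5))**3 = (-3/(4 - 4*5**2))**3 = (-3/(4 - 4*25))**3 = (-3/(4 - 100))**3 = (-3/(-96))**3 = (-3*(-1/96))**3 = (1/32)**3 = 1/32768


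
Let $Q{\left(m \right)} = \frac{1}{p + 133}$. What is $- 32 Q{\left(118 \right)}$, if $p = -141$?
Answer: $4$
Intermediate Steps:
$Q{\left(m \right)} = - \frac{1}{8}$ ($Q{\left(m \right)} = \frac{1}{-141 + 133} = \frac{1}{-8} = - \frac{1}{8}$)
$- 32 Q{\left(118 \right)} = \left(-32\right) \left(- \frac{1}{8}\right) = 4$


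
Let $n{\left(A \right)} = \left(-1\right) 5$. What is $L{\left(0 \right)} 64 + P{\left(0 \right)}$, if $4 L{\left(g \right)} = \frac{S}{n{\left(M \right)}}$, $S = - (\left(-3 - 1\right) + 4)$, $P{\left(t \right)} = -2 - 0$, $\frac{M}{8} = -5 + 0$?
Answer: $-2$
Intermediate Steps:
$M = -40$ ($M = 8 \left(-5 + 0\right) = 8 \left(-5\right) = -40$)
$P{\left(t \right)} = -2$ ($P{\left(t \right)} = -2 + 0 = -2$)
$n{\left(A \right)} = -5$
$S = 0$ ($S = - (-4 + 4) = \left(-1\right) 0 = 0$)
$L{\left(g \right)} = 0$ ($L{\left(g \right)} = \frac{0 \frac{1}{-5}}{4} = \frac{0 \left(- \frac{1}{5}\right)}{4} = \frac{1}{4} \cdot 0 = 0$)
$L{\left(0 \right)} 64 + P{\left(0 \right)} = 0 \cdot 64 - 2 = 0 - 2 = -2$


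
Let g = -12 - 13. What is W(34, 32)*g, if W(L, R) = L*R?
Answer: -27200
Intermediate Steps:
g = -25
W(34, 32)*g = (34*32)*(-25) = 1088*(-25) = -27200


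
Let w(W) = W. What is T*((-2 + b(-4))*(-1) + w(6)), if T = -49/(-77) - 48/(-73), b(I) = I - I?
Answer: 8312/803 ≈ 10.351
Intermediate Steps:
b(I) = 0
T = 1039/803 (T = -49*(-1/77) - 48*(-1/73) = 7/11 + 48/73 = 1039/803 ≈ 1.2939)
T*((-2 + b(-4))*(-1) + w(6)) = 1039*((-2 + 0)*(-1) + 6)/803 = 1039*(-2*(-1) + 6)/803 = 1039*(2 + 6)/803 = (1039/803)*8 = 8312/803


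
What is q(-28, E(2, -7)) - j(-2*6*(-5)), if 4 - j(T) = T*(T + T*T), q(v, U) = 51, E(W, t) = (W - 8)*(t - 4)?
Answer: 219647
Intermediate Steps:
E(W, t) = (-8 + W)*(-4 + t)
j(T) = 4 - T*(T + T**2) (j(T) = 4 - T*(T + T*T) = 4 - T*(T + T**2))
q(-28, E(2, -7)) - j(-2*6*(-5)) = 51 - (4 - (-2*6*(-5))**2 - (-2*6*(-5))**3) = 51 - (4 - (-12*(-5))**2 - (-12*(-5))**3) = 51 - (4 - 1*60**2 - 1*60**3) = 51 - (4 - 1*3600 - 1*216000) = 51 - (4 - 3600 - 216000) = 51 - 1*(-219596) = 51 + 219596 = 219647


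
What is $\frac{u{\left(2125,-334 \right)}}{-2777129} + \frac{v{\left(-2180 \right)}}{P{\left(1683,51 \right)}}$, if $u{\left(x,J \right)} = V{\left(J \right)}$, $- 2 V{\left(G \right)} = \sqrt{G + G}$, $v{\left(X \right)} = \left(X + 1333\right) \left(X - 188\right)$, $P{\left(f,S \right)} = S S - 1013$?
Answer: $\frac{501424}{397} + \frac{i \sqrt{167}}{2777129} \approx 1263.0 + 4.6533 \cdot 10^{-6} i$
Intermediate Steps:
$P{\left(f,S \right)} = -1013 + S^{2}$ ($P{\left(f,S \right)} = S^{2} - 1013 = -1013 + S^{2}$)
$v{\left(X \right)} = \left(-188 + X\right) \left(1333 + X\right)$ ($v{\left(X \right)} = \left(1333 + X\right) \left(-188 + X\right) = \left(-188 + X\right) \left(1333 + X\right)$)
$V{\left(G \right)} = - \frac{\sqrt{2} \sqrt{G}}{2}$ ($V{\left(G \right)} = - \frac{\sqrt{G + G}}{2} = - \frac{\sqrt{2 G}}{2} = - \frac{\sqrt{2} \sqrt{G}}{2}$)
$u{\left(x,J \right)} = - \frac{\sqrt{2} \sqrt{J}}{2}$
$\frac{u{\left(2125,-334 \right)}}{-2777129} + \frac{v{\left(-2180 \right)}}{P{\left(1683,51 \right)}} = \frac{\left(- \frac{1}{2}\right) \sqrt{2} \sqrt{-334}}{-2777129} + \frac{-250604 + \left(-2180\right)^{2} + 1145 \left(-2180\right)}{-1013 + 51^{2}} = - \frac{\sqrt{2} i \sqrt{334}}{2} \left(- \frac{1}{2777129}\right) + \frac{-250604 + 4752400 - 2496100}{-1013 + 2601} = - i \sqrt{167} \left(- \frac{1}{2777129}\right) + \frac{2005696}{1588} = \frac{i \sqrt{167}}{2777129} + 2005696 \cdot \frac{1}{1588} = \frac{i \sqrt{167}}{2777129} + \frac{501424}{397} = \frac{501424}{397} + \frac{i \sqrt{167}}{2777129}$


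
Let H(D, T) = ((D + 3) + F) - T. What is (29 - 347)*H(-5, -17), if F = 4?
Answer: -6042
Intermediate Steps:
H(D, T) = 7 + D - T (H(D, T) = ((D + 3) + 4) - T = ((3 + D) + 4) - T = (7 + D) - T = 7 + D - T)
(29 - 347)*H(-5, -17) = (29 - 347)*(7 - 5 - 1*(-17)) = -318*(7 - 5 + 17) = -318*19 = -6042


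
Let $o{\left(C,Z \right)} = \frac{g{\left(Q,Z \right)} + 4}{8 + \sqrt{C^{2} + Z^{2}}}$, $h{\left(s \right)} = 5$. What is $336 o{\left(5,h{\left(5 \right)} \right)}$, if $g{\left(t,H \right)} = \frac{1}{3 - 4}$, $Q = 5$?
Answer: $576 - 360 \sqrt{2} \approx 66.883$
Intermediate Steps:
$g{\left(t,H \right)} = -1$ ($g{\left(t,H \right)} = \frac{1}{-1} = -1$)
$o{\left(C,Z \right)} = \frac{3}{8 + \sqrt{C^{2} + Z^{2}}}$ ($o{\left(C,Z \right)} = \frac{-1 + 4}{8 + \sqrt{C^{2} + Z^{2}}} = \frac{3}{8 + \sqrt{C^{2} + Z^{2}}}$)
$336 o{\left(5,h{\left(5 \right)} \right)} = 336 \frac{3}{8 + \sqrt{5^{2} + 5^{2}}} = 336 \frac{3}{8 + \sqrt{25 + 25}} = 336 \frac{3}{8 + \sqrt{50}} = 336 \frac{3}{8 + 5 \sqrt{2}} = \frac{1008}{8 + 5 \sqrt{2}}$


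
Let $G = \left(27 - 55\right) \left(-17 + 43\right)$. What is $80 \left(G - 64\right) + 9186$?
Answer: $-54174$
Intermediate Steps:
$G = -728$ ($G = \left(-28\right) 26 = -728$)
$80 \left(G - 64\right) + 9186 = 80 \left(-728 - 64\right) + 9186 = 80 \left(-792\right) + 9186 = -63360 + 9186 = -54174$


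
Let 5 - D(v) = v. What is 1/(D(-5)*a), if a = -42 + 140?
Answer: 1/980 ≈ 0.0010204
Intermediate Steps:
a = 98
D(v) = 5 - v
1/(D(-5)*a) = 1/((5 - 1*(-5))*98) = 1/((5 + 5)*98) = 1/(10*98) = 1/980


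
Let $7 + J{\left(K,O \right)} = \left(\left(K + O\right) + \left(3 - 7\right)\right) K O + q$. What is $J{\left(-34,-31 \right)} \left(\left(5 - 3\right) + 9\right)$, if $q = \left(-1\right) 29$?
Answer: $-800382$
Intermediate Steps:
$q = -29$
$J{\left(K,O \right)} = -36 + K O \left(-4 + K + O\right)$ ($J{\left(K,O \right)} = -7 + \left(\left(\left(K + O\right) + \left(3 - 7\right)\right) K O - 29\right) = -7 + \left(\left(\left(K + O\right) - 4\right) K O - 29\right) = -7 + \left(\left(-4 + K + O\right) K O - 29\right) = -7 + \left(K \left(-4 + K + O\right) O - 29\right) = -7 + \left(K O \left(-4 + K + O\right) - 29\right) = -7 + \left(-29 + K O \left(-4 + K + O\right)\right) = -36 + K O \left(-4 + K + O\right)$)
$J{\left(-34,-31 \right)} \left(\left(5 - 3\right) + 9\right) = \left(-36 - 34 \left(-31\right)^{2} - 31 \left(-34\right)^{2} - \left(-136\right) \left(-31\right)\right) \left(\left(5 - 3\right) + 9\right) = \left(-36 - 32674 - 35836 - 4216\right) \left(2 + 9\right) = \left(-36 - 32674 - 35836 - 4216\right) 11 = \left(-72762\right) 11 = -800382$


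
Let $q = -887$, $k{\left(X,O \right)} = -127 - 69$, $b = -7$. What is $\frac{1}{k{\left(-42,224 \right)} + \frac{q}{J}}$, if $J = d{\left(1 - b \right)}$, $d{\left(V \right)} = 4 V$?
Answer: $- \frac{32}{7159} \approx -0.0044699$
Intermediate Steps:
$k{\left(X,O \right)} = -196$
$J = 32$ ($J = 4 \left(1 - -7\right) = 4 \left(1 + 7\right) = 4 \cdot 8 = 32$)
$\frac{1}{k{\left(-42,224 \right)} + \frac{q}{J}} = \frac{1}{-196 - \frac{887}{32}} = \frac{1}{- \frac{7159}{32}} = - \frac{32}{7159}$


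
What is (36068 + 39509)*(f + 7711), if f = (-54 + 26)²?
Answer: 642026615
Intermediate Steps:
f = 784 (f = (-28)² = 784)
(36068 + 39509)*(f + 7711) = (36068 + 39509)*(784 + 7711) = 75577*8495 = 642026615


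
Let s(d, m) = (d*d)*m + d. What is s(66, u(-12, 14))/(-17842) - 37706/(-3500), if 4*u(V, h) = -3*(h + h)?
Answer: 22561033/1419250 ≈ 15.896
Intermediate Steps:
u(V, h) = -3*h/2 (u(V, h) = (-3*(h + h))/4 = (-6*h)/4 = -3*h/2)
s(d, m) = d + m*d² (s(d, m) = d²*m + d = m*d² + d = d + m*d²)
s(66, u(-12, 14))/(-17842) - 37706/(-3500) = (66*(1 + 66*(-3/2*14)))/(-17842) - 37706/(-3500) = (66*(1 + 66*(-21)))*(-1/17842) - 37706*(-1/3500) = (66*(1 - 1386))*(-1/17842) + 18853/1750 = (66*(-1385))*(-1/17842) + 18853/1750 = -91410*(-1/17842) + 18853/1750 = 4155/811 + 18853/1750 = 22561033/1419250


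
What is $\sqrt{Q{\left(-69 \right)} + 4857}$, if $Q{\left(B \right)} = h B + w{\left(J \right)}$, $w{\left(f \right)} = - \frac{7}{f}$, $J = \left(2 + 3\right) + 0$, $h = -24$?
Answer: $\frac{\sqrt{162790}}{5} \approx 80.694$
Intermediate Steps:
$J = 5$ ($J = 5 + 0 = 5$)
$Q{\left(B \right)} = - \frac{7}{5} - 24 B$ ($Q{\left(B \right)} = - 24 B - \frac{7}{5} = - \frac{7}{5} - 24 B$)
$\sqrt{Q{\left(-69 \right)} + 4857} = \sqrt{\left(- \frac{7}{5} - -1656\right) + 4857} = \sqrt{\left(- \frac{7}{5} + 1656\right) + 4857} = \sqrt{\frac{8273}{5} + 4857} = \sqrt{\frac{32558}{5}} = \frac{\sqrt{162790}}{5}$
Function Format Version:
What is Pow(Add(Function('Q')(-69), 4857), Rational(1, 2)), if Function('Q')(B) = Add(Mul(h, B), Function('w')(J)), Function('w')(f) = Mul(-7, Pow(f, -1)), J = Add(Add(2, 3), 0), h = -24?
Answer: Mul(Rational(1, 5), Pow(162790, Rational(1, 2))) ≈ 80.694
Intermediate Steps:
J = 5 (J = Add(5, 0) = 5)
Function('Q')(B) = Add(Rational(-7, 5), Mul(-24, B)) (Function('Q')(B) = Add(Mul(-24, B), Mul(-7, Pow(5, -1))) = Add(Mul(-24, B), Mul(-7, Rational(1, 5))) = Add(Mul(-24, B), Rational(-7, 5)) = Add(Rational(-7, 5), Mul(-24, B)))
Pow(Add(Function('Q')(-69), 4857), Rational(1, 2)) = Pow(Add(Add(Rational(-7, 5), Mul(-24, -69)), 4857), Rational(1, 2)) = Pow(Add(Add(Rational(-7, 5), 1656), 4857), Rational(1, 2)) = Pow(Add(Rational(8273, 5), 4857), Rational(1, 2)) = Pow(Rational(32558, 5), Rational(1, 2)) = Mul(Rational(1, 5), Pow(162790, Rational(1, 2)))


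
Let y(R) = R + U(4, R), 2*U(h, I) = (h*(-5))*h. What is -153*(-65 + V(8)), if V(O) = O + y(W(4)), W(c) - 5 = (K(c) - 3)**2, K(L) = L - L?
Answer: 12699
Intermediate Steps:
K(L) = 0
U(h, I) = -5*h**2/2 (U(h, I) = ((h*(-5))*h)/2 = ((-5*h)*h)/2 = (-5*h**2)/2 = -5*h**2/2)
W(c) = 14 (W(c) = 5 + (0 - 3)**2 = 5 + (-3)**2 = 5 + 9 = 14)
y(R) = -40 + R (y(R) = R - 5/2*4**2 = R - 5/2*16 = R - 40 = -40 + R)
V(O) = -26 + O (V(O) = O + (-40 + 14) = O - 26 = -26 + O)
-153*(-65 + V(8)) = -153*(-65 + (-26 + 8)) = -153*(-65 - 18) = -153*(-83) = 12699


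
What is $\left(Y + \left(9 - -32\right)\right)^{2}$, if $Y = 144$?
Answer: $34225$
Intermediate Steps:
$\left(Y + \left(9 - -32\right)\right)^{2} = \left(144 + \left(9 - -32\right)\right)^{2} = \left(144 + \left(9 + 32\right)\right)^{2} = \left(144 + 41\right)^{2} = 185^{2} = 34225$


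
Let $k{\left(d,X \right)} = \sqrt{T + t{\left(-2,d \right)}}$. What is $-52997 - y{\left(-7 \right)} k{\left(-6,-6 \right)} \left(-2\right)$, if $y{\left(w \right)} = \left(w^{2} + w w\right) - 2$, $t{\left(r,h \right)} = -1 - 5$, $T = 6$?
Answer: $-52997$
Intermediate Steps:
$t{\left(r,h \right)} = -6$ ($t{\left(r,h \right)} = -1 - 5 = -6$)
$k{\left(d,X \right)} = 0$ ($k{\left(d,X \right)} = \sqrt{6 - 6} = \sqrt{0} = 0$)
$y{\left(w \right)} = -2 + 2 w^{2}$ ($y{\left(w \right)} = \left(w^{2} + w^{2}\right) - 2 = 2 w^{2} - 2 = -2 + 2 w^{2}$)
$-52997 - y{\left(-7 \right)} k{\left(-6,-6 \right)} \left(-2\right) = -52997 - \left(-2 + 2 \left(-7\right)^{2}\right) 0 \left(-2\right) = -52997 - \left(-2 + 2 \cdot 49\right) 0 \left(-2\right) = -52997 - \left(-2 + 98\right) 0 \left(-2\right) = -52997 - 96 \cdot 0 \left(-2\right) = -52997 - 0 \left(-2\right) = -52997 - 0 = -52997 + 0 = -52997$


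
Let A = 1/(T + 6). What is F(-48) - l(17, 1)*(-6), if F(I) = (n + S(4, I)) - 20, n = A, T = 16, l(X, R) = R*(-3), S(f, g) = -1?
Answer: -857/22 ≈ -38.955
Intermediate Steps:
l(X, R) = -3*R
A = 1/22 (A = 1/(16 + 6) = 1/22 ≈ 0.045455)
n = 1/22 ≈ 0.045455
F(I) = -461/22 (F(I) = (1/22 - 1) - 20 = -21/22 - 20 = -461/22)
F(-48) - l(17, 1)*(-6) = -461/22 - (-3*1)*(-6) = -461/22 - (-3)*(-6) = -461/22 - 1*18 = -461/22 - 18 = -857/22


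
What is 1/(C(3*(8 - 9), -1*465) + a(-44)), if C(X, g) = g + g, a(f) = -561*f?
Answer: 1/23754 ≈ 4.2098e-5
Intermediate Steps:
C(X, g) = 2*g
1/(C(3*(8 - 9), -1*465) + a(-44)) = 1/(2*(-1*465) - 561*(-44)) = 1/(2*(-465) + 24684) = 1/(-930 + 24684) = 1/23754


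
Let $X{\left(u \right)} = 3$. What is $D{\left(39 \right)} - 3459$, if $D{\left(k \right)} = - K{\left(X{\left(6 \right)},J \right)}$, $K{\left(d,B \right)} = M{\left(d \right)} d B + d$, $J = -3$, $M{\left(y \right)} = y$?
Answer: $-3435$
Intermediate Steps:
$K{\left(d,B \right)} = d + B d^{2}$ ($K{\left(d,B \right)} = d d B + d = d^{2} B + d = B d^{2} + d = d + B d^{2}$)
$D{\left(k \right)} = 24$ ($D{\left(k \right)} = - 3 \left(1 - 9\right) = - 3 \left(-8\right) = \left(-1\right) \left(-24\right) = 24$)
$D{\left(39 \right)} - 3459 = 24 - 3459 = -3435$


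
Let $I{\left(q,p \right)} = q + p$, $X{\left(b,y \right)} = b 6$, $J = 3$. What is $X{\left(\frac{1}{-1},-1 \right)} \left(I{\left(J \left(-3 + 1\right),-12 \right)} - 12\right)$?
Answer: $180$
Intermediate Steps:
$X{\left(b,y \right)} = 6 b$
$I{\left(q,p \right)} = p + q$
$X{\left(\frac{1}{-1},-1 \right)} \left(I{\left(J \left(-3 + 1\right),-12 \right)} - 12\right) = \frac{6}{-1} \left(\left(-12 + 3 \left(-3 + 1\right)\right) - 12\right) = 6 \left(-1\right) \left(\left(-12 + 3 \left(-2\right)\right) - 12\right) = - 6 \left(\left(-12 - 6\right) - 12\right) = - 6 \left(-18 - 12\right) = \left(-6\right) \left(-30\right) = 180$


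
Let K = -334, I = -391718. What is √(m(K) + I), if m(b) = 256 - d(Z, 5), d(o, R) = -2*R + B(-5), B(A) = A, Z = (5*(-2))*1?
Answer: I*√391447 ≈ 625.66*I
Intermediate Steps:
Z = -10 (Z = -10*1 = -10)
d(o, R) = -5 - 2*R (d(o, R) = -2*R - 5 = -5 - 2*R)
m(b) = 271 (m(b) = 256 - (-5 - 2*5) = 256 - (-5 - 10) = 256 - 1*(-15) = 256 + 15 = 271)
√(m(K) + I) = √(271 - 391718) = √(-391447) = I*√391447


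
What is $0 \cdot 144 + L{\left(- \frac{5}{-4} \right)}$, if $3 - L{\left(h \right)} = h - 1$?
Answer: $\frac{11}{4} \approx 2.75$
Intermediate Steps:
$L{\left(h \right)} = 4 - h$ ($L{\left(h \right)} = 3 - \left(h - 1\right) = 3 - \left(-1 + h\right) = 4 - h$)
$0 \cdot 144 + L{\left(- \frac{5}{-4} \right)} = 0 \cdot 144 + \left(4 - - \frac{5}{-4}\right) = 0 + \left(4 - \left(-5\right) \left(- \frac{1}{4}\right)\right) = 0 + \left(4 - \frac{5}{4}\right) = 0 + \frac{11}{4} = \frac{11}{4}$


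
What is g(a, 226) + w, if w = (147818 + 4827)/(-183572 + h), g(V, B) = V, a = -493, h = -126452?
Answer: -152994477/310024 ≈ -493.49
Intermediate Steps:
w = -152645/310024 (w = (147818 + 4827)/(-183572 - 126452) = 152645/(-310024) = 152645*(-1/310024) = -152645/310024 ≈ -0.49236)
g(a, 226) + w = -493 - 152645/310024 = -152994477/310024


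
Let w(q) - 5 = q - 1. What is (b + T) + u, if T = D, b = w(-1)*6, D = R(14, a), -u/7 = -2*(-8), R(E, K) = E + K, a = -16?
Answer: -96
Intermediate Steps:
w(q) = 4 + q (w(q) = 5 + (q - 1) = 5 + (-1 + q) = 4 + q)
u = -112 (u = -(-14)*(-8) = -7*16 = -112)
D = -2 (D = 14 - 16 = -2)
b = 18 (b = (4 - 1)*6 = 3*6 = 18)
T = -2
(b + T) + u = (18 - 2) - 112 = 16 - 112 = -96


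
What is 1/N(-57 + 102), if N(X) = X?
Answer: 1/45 ≈ 0.022222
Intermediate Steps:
1/N(-57 + 102) = 1/(-57 + 102) = 1/45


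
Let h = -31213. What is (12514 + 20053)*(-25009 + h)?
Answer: -1830981874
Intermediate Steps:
(12514 + 20053)*(-25009 + h) = (12514 + 20053)*(-25009 - 31213) = 32567*(-56222) = -1830981874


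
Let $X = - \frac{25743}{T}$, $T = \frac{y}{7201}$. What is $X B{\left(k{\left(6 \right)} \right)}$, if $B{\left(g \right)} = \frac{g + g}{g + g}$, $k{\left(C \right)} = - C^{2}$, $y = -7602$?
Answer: $\frac{61791781}{2534} \approx 24385.0$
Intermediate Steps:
$T = - \frac{7602}{7201} \approx -1.0557$
$B{\left(g \right)} = 1$ ($B{\left(g \right)} = \frac{2 g}{2 g} = 2 g \frac{1}{2 g} = 1$)
$X = \frac{61791781}{2534}$ ($X = - \frac{25743}{- \frac{7602}{7201}} = \left(-25743\right) \left(- \frac{7201}{7602}\right) = \frac{61791781}{2534} \approx 24385.0$)
$X B{\left(k{\left(6 \right)} \right)} = \frac{61791781}{2534} \cdot 1 = \frac{61791781}{2534}$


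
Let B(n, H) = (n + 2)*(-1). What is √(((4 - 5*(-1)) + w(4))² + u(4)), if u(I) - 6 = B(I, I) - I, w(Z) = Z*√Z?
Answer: √285 ≈ 16.882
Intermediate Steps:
B(n, H) = -2 - n (B(n, H) = (2 + n)*(-1) = -2 - n)
w(Z) = Z^(3/2)
u(I) = 4 - 2*I (u(I) = 6 + ((-2 - I) - I) = 6 + (-2 - 2*I) = 4 - 2*I)
√(((4 - 5*(-1)) + w(4))² + u(4)) = √(((4 - 5*(-1)) + 4^(3/2))² + (4 - 2*4)) = √(((4 + 5) + 8)² + (4 - 8)) = √((9 + 8)² - 4) = √(17² - 4) = √(289 - 4) = √285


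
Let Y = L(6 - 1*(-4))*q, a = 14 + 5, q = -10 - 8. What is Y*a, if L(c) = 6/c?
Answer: -1026/5 ≈ -205.20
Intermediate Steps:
q = -18
a = 19
Y = -54/5 (Y = (6/(6 - 1*(-4)))*(-18) = (6/(6 + 4))*(-18) = (6/10)*(-18) = (6*(⅒))*(-18) = (⅗)*(-18) = -54/5 ≈ -10.800)
Y*a = -54/5*19 = -1026/5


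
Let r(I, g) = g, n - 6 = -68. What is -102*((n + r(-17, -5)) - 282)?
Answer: 35598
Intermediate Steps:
n = -62 (n = 6 - 68 = -62)
-102*((n + r(-17, -5)) - 282) = -102*((-62 - 5) - 282) = -102*(-67 - 282) = -102*(-349) = 35598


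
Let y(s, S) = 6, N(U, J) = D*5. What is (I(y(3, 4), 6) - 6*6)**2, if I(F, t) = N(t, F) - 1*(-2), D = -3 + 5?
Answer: 576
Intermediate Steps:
D = 2
N(U, J) = 10 (N(U, J) = 2*5 = 10)
I(F, t) = 12 (I(F, t) = 10 - 1*(-2) = 10 + 2 = 12)
(I(y(3, 4), 6) - 6*6)**2 = (12 - 6*6)**2 = (12 - 36)**2 = (-24)**2 = 576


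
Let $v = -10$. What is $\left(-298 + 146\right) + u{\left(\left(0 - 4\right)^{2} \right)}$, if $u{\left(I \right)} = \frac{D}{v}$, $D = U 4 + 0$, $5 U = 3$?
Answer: $- \frac{3806}{25} \approx -152.24$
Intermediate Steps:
$U = \frac{3}{5}$ ($U = \frac{1}{5} \cdot 3 = \frac{3}{5} \approx 0.6$)
$D = \frac{12}{5}$ ($D = \frac{3}{5} \cdot 4 + 0 = \frac{12}{5} + 0 = \frac{12}{5} \approx 2.4$)
$u{\left(I \right)} = - \frac{6}{25}$ ($u{\left(I \right)} = \frac{12}{5 \left(-10\right)} = \frac{12}{5} \left(- \frac{1}{10}\right) = - \frac{6}{25}$)
$\left(-298 + 146\right) + u{\left(\left(0 - 4\right)^{2} \right)} = \left(-298 + 146\right) - \frac{6}{25} = -152 - \frac{6}{25} = - \frac{3806}{25}$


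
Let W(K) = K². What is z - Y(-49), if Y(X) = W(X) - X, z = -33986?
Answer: -36436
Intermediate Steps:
Y(X) = X² - X
z - Y(-49) = -33986 - (-49)*(-1 - 49) = -33986 - (-49)*(-50) = -33986 - 1*2450 = -33986 - 2450 = -36436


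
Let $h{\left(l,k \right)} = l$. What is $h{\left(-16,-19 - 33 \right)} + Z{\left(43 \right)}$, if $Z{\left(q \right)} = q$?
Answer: $27$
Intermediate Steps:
$h{\left(-16,-19 - 33 \right)} + Z{\left(43 \right)} = -16 + 43 = 27$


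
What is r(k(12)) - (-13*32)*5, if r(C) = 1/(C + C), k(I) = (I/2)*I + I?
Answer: 349441/168 ≈ 2080.0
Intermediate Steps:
k(I) = I + I²/2 (k(I) = (I*(½))*I + I = (I/2)*I + I = I²/2 + I = I + I²/2)
r(C) = 1/(2*C)
r(k(12)) - (-13*32)*5 = 1/(2*(((½)*12*(2 + 12)))) - (-13*32)*5 = 1/(2*(((½)*12*14))) - (-416)*5 = (½)/84 - 1*(-2080) = (½)*(1/84) + 2080 = 1/168 + 2080 = 349441/168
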